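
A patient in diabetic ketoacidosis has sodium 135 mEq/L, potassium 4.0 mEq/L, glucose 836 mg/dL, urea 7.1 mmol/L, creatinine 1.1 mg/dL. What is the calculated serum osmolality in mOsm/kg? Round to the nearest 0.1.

Calculated osmolality = 2·Na + glucose/18 + urea
= 2·135 + 836/18 + 7.1
= 270 + 46.44 + 7.10
= 323.54 mOsm/kg

323.5 mOsm/kg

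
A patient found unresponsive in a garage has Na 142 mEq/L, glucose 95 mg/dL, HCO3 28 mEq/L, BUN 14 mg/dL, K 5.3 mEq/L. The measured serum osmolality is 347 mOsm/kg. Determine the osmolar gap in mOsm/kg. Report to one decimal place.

Calculated osmolality = 2·Na + glucose/18 + BUN/2.8
= 2·142 + 95/18 + 14/2.8
= 284 + 5.28 + 5
= 294.28 mOsm/kg ≈ 294.3 mOsm/kg
Osmolar gap = measured − calculated = 347 − 294.3 = 52.7 mOsm/kg

52.7 mOsm/kg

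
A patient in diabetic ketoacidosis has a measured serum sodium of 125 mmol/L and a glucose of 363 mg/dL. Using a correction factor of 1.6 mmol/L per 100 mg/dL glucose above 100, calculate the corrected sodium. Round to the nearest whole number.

129 mmol/L

Corrected Na = measured Na + 1.6 · (glucose − 100)/100
= 125 + 1.6 · (363 − 100)/100
= 125 + 4.2
= 129.2 mmol/L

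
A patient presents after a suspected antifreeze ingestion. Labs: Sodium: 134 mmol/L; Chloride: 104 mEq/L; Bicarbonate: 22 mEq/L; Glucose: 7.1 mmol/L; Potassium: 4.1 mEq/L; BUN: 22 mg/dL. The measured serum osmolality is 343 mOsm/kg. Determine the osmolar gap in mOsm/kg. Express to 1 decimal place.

60.0 mOsm/kg

Calculated osmolality = 2·Na + glucose + BUN/2.8
= 2·134 + 7.1 + 22/2.8
= 268 + 7.10 + 7.86
= 282.96 mOsm/kg ≈ 283.0 mOsm/kg
Osmolar gap = measured − calculated = 343 − 283.0 = 60.0 mOsm/kg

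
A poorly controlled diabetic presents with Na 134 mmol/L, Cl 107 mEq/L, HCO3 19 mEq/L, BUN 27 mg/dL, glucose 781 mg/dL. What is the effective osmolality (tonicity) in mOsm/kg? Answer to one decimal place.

311.4 mOsm/kg

Effective osmolality excludes urea (freely permeant across cell membranes):
2·Na + glucose/18
= 2·134 + 781/18
= 268 + 43.39
= 311.39 mOsm/kg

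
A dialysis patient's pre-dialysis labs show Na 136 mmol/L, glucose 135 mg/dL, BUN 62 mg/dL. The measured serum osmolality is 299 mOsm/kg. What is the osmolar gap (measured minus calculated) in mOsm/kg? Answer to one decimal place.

-2.6 mOsm/kg

Calculated osmolality = 2·Na + glucose/18 + BUN/2.8
= 2·136 + 135/18 + 62/2.8
= 272 + 7.50 + 22.14
= 301.64 mOsm/kg ≈ 301.6 mOsm/kg
Osmolar gap = measured − calculated = 299 − 301.6 = -2.6 mOsm/kg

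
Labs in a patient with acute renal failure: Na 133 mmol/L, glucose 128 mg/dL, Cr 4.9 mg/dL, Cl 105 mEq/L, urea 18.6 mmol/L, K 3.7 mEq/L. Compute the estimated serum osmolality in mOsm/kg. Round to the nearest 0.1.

Calculated osmolality = 2·Na + glucose/18 + urea
= 2·133 + 128/18 + 18.6
= 266 + 7.11 + 18.60
= 291.71 mOsm/kg

291.7 mOsm/kg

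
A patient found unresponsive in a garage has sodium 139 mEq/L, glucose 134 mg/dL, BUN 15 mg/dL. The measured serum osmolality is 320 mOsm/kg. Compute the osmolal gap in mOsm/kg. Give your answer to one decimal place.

29.2 mOsm/kg

Calculated osmolality = 2·Na + glucose/18 + BUN/2.8
= 2·139 + 134/18 + 15/2.8
= 278 + 7.44 + 5.36
= 290.8 mOsm/kg ≈ 290.8 mOsm/kg
Osmolar gap = measured − calculated = 320 − 290.8 = 29.2 mOsm/kg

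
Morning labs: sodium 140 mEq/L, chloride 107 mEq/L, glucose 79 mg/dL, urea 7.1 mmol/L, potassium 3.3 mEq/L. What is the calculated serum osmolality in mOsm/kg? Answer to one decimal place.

291.5 mOsm/kg

Calculated osmolality = 2·Na + glucose/18 + urea
= 2·140 + 79/18 + 7.1
= 280 + 4.39 + 7.10
= 291.49 mOsm/kg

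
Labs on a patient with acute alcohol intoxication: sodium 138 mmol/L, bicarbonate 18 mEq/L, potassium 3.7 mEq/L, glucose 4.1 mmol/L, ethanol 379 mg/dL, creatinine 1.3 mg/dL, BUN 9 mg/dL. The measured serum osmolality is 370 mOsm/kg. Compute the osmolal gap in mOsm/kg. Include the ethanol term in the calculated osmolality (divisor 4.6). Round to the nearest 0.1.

Calculated osmolality = 2·Na + glucose + BUN/2.8 + ethanol/4.6
= 2·138 + 4.1 + 9/2.8 + 379/4.6
= 276 + 4.10 + 3.21 + 82.39
= 365.7 mOsm/kg ≈ 365.7 mOsm/kg
Osmolar gap = measured − calculated = 370 − 365.7 = 4.3 mOsm/kg

4.3 mOsm/kg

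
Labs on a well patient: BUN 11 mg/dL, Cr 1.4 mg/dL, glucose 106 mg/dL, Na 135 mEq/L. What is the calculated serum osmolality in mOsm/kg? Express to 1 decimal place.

279.8 mOsm/kg

Calculated osmolality = 2·Na + glucose/18 + BUN/2.8
= 2·135 + 106/18 + 11/2.8
= 270 + 5.89 + 3.93
= 279.82 mOsm/kg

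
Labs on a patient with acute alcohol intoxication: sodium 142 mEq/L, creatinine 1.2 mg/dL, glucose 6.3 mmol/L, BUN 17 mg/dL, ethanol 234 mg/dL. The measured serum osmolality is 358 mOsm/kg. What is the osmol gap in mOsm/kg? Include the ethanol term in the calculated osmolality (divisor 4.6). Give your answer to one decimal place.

10.8 mOsm/kg

Calculated osmolality = 2·Na + glucose + BUN/2.8 + ethanol/4.6
= 2·142 + 6.3 + 17/2.8 + 234/4.6
= 284 + 6.30 + 6.07 + 50.87
= 347.24 mOsm/kg ≈ 347.2 mOsm/kg
Osmolar gap = measured − calculated = 358 − 347.2 = 10.8 mOsm/kg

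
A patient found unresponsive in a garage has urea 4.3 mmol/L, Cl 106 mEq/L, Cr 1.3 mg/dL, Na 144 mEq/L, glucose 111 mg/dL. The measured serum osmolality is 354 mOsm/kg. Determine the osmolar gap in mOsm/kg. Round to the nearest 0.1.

55.5 mOsm/kg

Calculated osmolality = 2·Na + glucose/18 + urea
= 2·144 + 111/18 + 4.3
= 288 + 6.17 + 4.30
= 298.47 mOsm/kg ≈ 298.5 mOsm/kg
Osmolar gap = measured − calculated = 354 − 298.5 = 55.5 mOsm/kg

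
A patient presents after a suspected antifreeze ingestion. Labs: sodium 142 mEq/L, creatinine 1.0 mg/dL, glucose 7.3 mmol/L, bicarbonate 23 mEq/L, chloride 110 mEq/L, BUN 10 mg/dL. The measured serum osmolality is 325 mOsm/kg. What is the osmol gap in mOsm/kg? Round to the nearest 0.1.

30.1 mOsm/kg

Calculated osmolality = 2·Na + glucose + BUN/2.8
= 2·142 + 7.3 + 10/2.8
= 284 + 7.30 + 3.57
= 294.87 mOsm/kg ≈ 294.9 mOsm/kg
Osmolar gap = measured − calculated = 325 − 294.9 = 30.1 mOsm/kg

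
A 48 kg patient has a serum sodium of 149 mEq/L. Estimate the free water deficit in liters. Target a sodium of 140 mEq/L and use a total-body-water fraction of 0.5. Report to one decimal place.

1.5 L

TBW = 0.5 · 48 = 24 L
Free water deficit = TBW · (Na/140 − 1)
= 24 · (149/140 − 1)
= 24 · 0.0643
= 1.54 L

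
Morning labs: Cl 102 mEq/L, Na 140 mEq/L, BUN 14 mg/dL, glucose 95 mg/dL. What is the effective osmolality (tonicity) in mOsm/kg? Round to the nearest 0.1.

285.3 mOsm/kg

Effective osmolality excludes urea (freely permeant across cell membranes):
2·Na + glucose/18
= 2·140 + 95/18
= 280 + 5.28
= 285.28 mOsm/kg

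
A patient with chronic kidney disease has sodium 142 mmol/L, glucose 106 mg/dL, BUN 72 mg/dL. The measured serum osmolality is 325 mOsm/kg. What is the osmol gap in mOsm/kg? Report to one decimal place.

Calculated osmolality = 2·Na + glucose/18 + BUN/2.8
= 2·142 + 106/18 + 72/2.8
= 284 + 5.89 + 25.71
= 315.6 mOsm/kg ≈ 315.6 mOsm/kg
Osmolar gap = measured − calculated = 325 − 315.6 = 9.4 mOsm/kg

9.4 mOsm/kg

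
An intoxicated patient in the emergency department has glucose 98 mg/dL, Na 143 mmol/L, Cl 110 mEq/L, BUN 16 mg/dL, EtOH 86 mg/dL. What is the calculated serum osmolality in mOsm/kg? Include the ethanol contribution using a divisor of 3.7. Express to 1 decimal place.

320.4 mOsm/kg

Calculated osmolality = 2·Na + glucose/18 + BUN/2.8 + ethanol/3.7
= 2·143 + 98/18 + 16/2.8 + 86/3.7
= 286 + 5.44 + 5.71 + 23.24
= 320.39 mOsm/kg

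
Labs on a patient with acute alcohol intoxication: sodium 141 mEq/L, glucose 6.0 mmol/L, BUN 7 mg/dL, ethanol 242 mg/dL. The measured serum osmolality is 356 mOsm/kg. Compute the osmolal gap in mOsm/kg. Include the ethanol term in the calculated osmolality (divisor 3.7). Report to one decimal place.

Calculated osmolality = 2·Na + glucose + BUN/2.8 + ethanol/3.7
= 2·141 + 6 + 7/2.8 + 242/3.7
= 282 + 6 + 2.50 + 65.41
= 355.91 mOsm/kg ≈ 355.9 mOsm/kg
Osmolar gap = measured − calculated = 356 − 355.9 = 0.1 mOsm/kg

0.1 mOsm/kg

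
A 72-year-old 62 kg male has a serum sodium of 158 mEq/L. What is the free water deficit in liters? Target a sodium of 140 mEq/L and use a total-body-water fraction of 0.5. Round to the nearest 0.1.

TBW = 0.5 · 62 = 31 L
Free water deficit = TBW · (Na/140 − 1)
= 31 · (158/140 − 1)
= 31 · 0.1286
= 3.99 L

4.0 L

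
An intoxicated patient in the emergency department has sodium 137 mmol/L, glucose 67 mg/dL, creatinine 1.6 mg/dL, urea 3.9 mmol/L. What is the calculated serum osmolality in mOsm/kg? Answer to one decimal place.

Calculated osmolality = 2·Na + glucose/18 + urea
= 2·137 + 67/18 + 3.9
= 274 + 3.72 + 3.90
= 281.62 mOsm/kg

281.6 mOsm/kg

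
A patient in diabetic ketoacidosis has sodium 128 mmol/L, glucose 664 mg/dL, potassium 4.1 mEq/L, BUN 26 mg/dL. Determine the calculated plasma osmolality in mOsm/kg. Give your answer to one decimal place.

Calculated osmolality = 2·Na + glucose/18 + BUN/2.8
= 2·128 + 664/18 + 26/2.8
= 256 + 36.89 + 9.29
= 302.18 mOsm/kg

302.2 mOsm/kg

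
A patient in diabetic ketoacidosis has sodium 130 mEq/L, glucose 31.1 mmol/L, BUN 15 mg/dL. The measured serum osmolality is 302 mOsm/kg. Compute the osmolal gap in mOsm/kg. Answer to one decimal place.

Calculated osmolality = 2·Na + glucose + BUN/2.8
= 2·130 + 31.1 + 15/2.8
= 260 + 31.10 + 5.36
= 296.46 mOsm/kg ≈ 296.5 mOsm/kg
Osmolar gap = measured − calculated = 302 − 296.5 = 5.5 mOsm/kg

5.5 mOsm/kg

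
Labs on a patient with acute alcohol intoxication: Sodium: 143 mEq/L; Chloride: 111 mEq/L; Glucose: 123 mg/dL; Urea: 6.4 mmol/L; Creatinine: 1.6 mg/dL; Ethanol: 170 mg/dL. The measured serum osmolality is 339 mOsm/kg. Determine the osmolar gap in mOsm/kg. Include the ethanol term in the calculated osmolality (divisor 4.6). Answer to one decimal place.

Calculated osmolality = 2·Na + glucose/18 + urea + ethanol/4.6
= 2·143 + 123/18 + 6.4 + 170/4.6
= 286 + 6.83 + 6.40 + 36.96
= 336.19 mOsm/kg ≈ 336.2 mOsm/kg
Osmolar gap = measured − calculated = 339 − 336.2 = 2.8 mOsm/kg

2.8 mOsm/kg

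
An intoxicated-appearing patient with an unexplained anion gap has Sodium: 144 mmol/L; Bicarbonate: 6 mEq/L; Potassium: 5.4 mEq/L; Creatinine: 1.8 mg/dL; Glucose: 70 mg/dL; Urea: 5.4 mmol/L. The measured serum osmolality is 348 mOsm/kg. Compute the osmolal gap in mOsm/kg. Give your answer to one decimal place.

Calculated osmolality = 2·Na + glucose/18 + urea
= 2·144 + 70/18 + 5.4
= 288 + 3.89 + 5.40
= 297.29 mOsm/kg ≈ 297.3 mOsm/kg
Osmolar gap = measured − calculated = 348 − 297.3 = 50.7 mOsm/kg

50.7 mOsm/kg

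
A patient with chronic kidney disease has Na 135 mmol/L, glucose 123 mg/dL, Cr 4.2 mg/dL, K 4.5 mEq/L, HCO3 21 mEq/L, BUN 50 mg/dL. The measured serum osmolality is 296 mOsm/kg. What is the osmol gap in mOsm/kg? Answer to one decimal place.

1.3 mOsm/kg

Calculated osmolality = 2·Na + glucose/18 + BUN/2.8
= 2·135 + 123/18 + 50/2.8
= 270 + 6.83 + 17.86
= 294.69 mOsm/kg ≈ 294.7 mOsm/kg
Osmolar gap = measured − calculated = 296 − 294.7 = 1.3 mOsm/kg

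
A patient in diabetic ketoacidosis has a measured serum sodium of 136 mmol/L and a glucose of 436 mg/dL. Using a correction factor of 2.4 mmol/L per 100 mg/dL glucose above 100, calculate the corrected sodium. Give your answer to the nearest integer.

144 mmol/L

Corrected Na = measured Na + 2.4 · (glucose − 100)/100
= 136 + 2.4 · (436 − 100)/100
= 136 + 8.1
= 144.1 mmol/L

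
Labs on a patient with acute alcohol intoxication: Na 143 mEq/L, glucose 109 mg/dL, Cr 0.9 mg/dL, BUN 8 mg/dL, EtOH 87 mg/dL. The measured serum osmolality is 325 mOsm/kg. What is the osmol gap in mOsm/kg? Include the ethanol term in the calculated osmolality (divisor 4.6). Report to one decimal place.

11.2 mOsm/kg

Calculated osmolality = 2·Na + glucose/18 + BUN/2.8 + ethanol/4.6
= 2·143 + 109/18 + 8/2.8 + 87/4.6
= 286 + 6.06 + 2.86 + 18.91
= 313.83 mOsm/kg ≈ 313.8 mOsm/kg
Osmolar gap = measured − calculated = 325 − 313.8 = 11.2 mOsm/kg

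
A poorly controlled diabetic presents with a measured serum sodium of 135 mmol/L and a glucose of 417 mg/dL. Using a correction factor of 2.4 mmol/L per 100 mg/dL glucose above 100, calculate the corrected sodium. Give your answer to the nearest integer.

Corrected Na = measured Na + 2.4 · (glucose − 100)/100
= 135 + 2.4 · (417 − 100)/100
= 135 + 7.6
= 142.6 mmol/L

143 mmol/L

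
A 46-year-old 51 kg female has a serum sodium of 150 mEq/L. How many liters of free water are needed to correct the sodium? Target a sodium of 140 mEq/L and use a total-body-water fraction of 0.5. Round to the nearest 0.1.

TBW = 0.5 · 51 = 25.5 L
Free water deficit = TBW · (Na/140 − 1)
= 25.5 · (150/140 − 1)
= 25.5 · 0.0714
= 1.82 L

1.8 L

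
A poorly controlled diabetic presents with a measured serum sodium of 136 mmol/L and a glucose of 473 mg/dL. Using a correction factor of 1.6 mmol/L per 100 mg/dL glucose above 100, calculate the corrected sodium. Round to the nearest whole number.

142 mmol/L

Corrected Na = measured Na + 1.6 · (glucose − 100)/100
= 136 + 1.6 · (473 − 100)/100
= 136 + 6
= 142 mmol/L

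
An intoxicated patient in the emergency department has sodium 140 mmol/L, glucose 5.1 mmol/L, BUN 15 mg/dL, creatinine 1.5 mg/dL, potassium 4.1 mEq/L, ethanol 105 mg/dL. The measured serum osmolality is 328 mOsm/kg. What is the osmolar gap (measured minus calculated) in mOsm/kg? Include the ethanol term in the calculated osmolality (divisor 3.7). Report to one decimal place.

9.2 mOsm/kg

Calculated osmolality = 2·Na + glucose + BUN/2.8 + ethanol/3.7
= 2·140 + 5.1 + 15/2.8 + 105/3.7
= 280 + 5.10 + 5.36 + 28.38
= 318.84 mOsm/kg ≈ 318.8 mOsm/kg
Osmolar gap = measured − calculated = 328 − 318.8 = 9.2 mOsm/kg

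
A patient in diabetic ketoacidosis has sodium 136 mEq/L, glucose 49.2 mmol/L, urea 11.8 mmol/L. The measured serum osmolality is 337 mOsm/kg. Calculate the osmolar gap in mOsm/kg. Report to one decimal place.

Calculated osmolality = 2·Na + glucose + urea
= 2·136 + 49.2 + 11.8
= 272 + 49.20 + 11.80
= 333 mOsm/kg ≈ 333.0 mOsm/kg
Osmolar gap = measured − calculated = 337 − 333.0 = 4.0 mOsm/kg

4.0 mOsm/kg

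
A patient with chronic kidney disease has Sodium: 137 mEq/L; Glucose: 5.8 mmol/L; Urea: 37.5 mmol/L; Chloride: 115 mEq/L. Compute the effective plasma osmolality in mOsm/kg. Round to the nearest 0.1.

Effective osmolality excludes urea (freely permeant across cell membranes):
2·Na + glucose
= 2·137 + 5.8
= 274 + 5.8
= 279.8 mOsm/kg

279.8 mOsm/kg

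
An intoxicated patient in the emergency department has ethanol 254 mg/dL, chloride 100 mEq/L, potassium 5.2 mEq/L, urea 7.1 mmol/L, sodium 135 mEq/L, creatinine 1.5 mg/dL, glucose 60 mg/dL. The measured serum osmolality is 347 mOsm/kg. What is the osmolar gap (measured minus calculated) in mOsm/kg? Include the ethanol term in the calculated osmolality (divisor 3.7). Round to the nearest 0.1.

-2.1 mOsm/kg

Calculated osmolality = 2·Na + glucose/18 + urea + ethanol/3.7
= 2·135 + 60/18 + 7.1 + 254/3.7
= 270 + 3.33 + 7.10 + 68.65
= 349.08 mOsm/kg ≈ 349.1 mOsm/kg
Osmolar gap = measured − calculated = 347 − 349.1 = -2.1 mOsm/kg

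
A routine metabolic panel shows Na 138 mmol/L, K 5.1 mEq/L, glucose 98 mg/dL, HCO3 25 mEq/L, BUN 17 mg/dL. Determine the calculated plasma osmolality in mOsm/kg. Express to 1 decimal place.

Calculated osmolality = 2·Na + glucose/18 + BUN/2.8
= 2·138 + 98/18 + 17/2.8
= 276 + 5.44 + 6.07
= 287.51 mOsm/kg

287.5 mOsm/kg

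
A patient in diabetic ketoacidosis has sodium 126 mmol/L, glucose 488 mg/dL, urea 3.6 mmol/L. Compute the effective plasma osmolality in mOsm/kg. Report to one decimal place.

279.1 mOsm/kg

Effective osmolality excludes urea (freely permeant across cell membranes):
2·Na + glucose/18
= 2·126 + 488/18
= 252 + 27.11
= 279.11 mOsm/kg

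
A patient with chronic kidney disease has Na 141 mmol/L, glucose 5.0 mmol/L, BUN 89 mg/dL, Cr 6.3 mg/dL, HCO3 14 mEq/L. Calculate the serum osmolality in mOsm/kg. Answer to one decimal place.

Calculated osmolality = 2·Na + glucose + BUN/2.8
= 2·141 + 5 + 89/2.8
= 282 + 5 + 31.79
= 318.79 mOsm/kg

318.8 mOsm/kg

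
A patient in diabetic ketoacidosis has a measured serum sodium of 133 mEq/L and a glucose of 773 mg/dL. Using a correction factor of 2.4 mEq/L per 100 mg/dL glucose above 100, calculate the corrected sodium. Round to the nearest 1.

149 mEq/L

Corrected Na = measured Na + 2.4 · (glucose − 100)/100
= 133 + 2.4 · (773 − 100)/100
= 133 + 16.2
= 149.2 mEq/L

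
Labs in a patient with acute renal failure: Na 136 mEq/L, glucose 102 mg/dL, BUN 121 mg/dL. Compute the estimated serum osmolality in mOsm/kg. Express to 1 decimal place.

320.9 mOsm/kg

Calculated osmolality = 2·Na + glucose/18 + BUN/2.8
= 2·136 + 102/18 + 121/2.8
= 272 + 5.67 + 43.21
= 320.88 mOsm/kg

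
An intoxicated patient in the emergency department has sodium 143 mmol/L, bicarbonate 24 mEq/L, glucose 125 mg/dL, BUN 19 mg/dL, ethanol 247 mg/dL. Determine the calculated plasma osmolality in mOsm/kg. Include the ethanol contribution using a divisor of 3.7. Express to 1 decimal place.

Calculated osmolality = 2·Na + glucose/18 + BUN/2.8 + ethanol/3.7
= 2·143 + 125/18 + 19/2.8 + 247/3.7
= 286 + 6.94 + 6.79 + 66.76
= 366.49 mOsm/kg

366.5 mOsm/kg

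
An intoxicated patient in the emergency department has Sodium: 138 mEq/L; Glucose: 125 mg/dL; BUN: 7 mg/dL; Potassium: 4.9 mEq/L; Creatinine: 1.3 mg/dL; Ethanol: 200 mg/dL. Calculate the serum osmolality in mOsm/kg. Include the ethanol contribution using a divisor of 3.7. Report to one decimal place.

Calculated osmolality = 2·Na + glucose/18 + BUN/2.8 + ethanol/3.7
= 2·138 + 125/18 + 7/2.8 + 200/3.7
= 276 + 6.94 + 2.50 + 54.05
= 339.49 mOsm/kg

339.5 mOsm/kg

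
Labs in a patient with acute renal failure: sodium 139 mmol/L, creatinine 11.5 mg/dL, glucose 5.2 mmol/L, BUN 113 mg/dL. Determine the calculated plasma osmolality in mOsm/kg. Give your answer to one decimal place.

323.6 mOsm/kg

Calculated osmolality = 2·Na + glucose + BUN/2.8
= 2·139 + 5.2 + 113/2.8
= 278 + 5.20 + 40.36
= 323.56 mOsm/kg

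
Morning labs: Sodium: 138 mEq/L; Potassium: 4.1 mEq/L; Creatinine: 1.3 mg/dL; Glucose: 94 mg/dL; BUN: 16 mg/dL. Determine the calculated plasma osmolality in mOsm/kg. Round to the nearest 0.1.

Calculated osmolality = 2·Na + glucose/18 + BUN/2.8
= 2·138 + 94/18 + 16/2.8
= 276 + 5.22 + 5.71
= 286.93 mOsm/kg

286.9 mOsm/kg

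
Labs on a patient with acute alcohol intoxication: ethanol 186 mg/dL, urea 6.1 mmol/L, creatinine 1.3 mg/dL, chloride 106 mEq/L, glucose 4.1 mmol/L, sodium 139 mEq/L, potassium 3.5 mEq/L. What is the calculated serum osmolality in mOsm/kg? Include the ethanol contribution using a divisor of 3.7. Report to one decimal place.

338.5 mOsm/kg

Calculated osmolality = 2·Na + glucose + urea + ethanol/3.7
= 2·139 + 4.1 + 6.1 + 186/3.7
= 278 + 4.10 + 6.10 + 50.27
= 338.47 mOsm/kg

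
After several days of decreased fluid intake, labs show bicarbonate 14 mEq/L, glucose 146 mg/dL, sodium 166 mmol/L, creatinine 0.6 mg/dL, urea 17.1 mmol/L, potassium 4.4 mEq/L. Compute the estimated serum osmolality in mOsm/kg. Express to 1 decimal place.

Calculated osmolality = 2·Na + glucose/18 + urea
= 2·166 + 146/18 + 17.1
= 332 + 8.11 + 17.10
= 357.21 mOsm/kg

357.2 mOsm/kg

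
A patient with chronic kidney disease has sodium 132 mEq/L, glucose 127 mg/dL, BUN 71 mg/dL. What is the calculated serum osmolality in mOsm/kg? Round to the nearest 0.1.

Calculated osmolality = 2·Na + glucose/18 + BUN/2.8
= 2·132 + 127/18 + 71/2.8
= 264 + 7.06 + 25.36
= 296.42 mOsm/kg

296.4 mOsm/kg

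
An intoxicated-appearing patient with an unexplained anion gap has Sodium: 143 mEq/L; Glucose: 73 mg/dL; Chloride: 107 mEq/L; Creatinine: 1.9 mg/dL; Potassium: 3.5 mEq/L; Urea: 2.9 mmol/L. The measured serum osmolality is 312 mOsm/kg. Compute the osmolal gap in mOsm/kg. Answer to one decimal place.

19.0 mOsm/kg

Calculated osmolality = 2·Na + glucose/18 + urea
= 2·143 + 73/18 + 2.9
= 286 + 4.06 + 2.90
= 292.96 mOsm/kg ≈ 293.0 mOsm/kg
Osmolar gap = measured − calculated = 312 − 293.0 = 19.0 mOsm/kg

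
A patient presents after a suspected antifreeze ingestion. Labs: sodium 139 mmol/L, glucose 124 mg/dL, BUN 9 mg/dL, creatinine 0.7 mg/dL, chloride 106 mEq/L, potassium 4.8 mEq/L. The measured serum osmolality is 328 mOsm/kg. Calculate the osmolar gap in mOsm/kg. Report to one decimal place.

Calculated osmolality = 2·Na + glucose/18 + BUN/2.8
= 2·139 + 124/18 + 9/2.8
= 278 + 6.89 + 3.21
= 288.1 mOsm/kg ≈ 288.1 mOsm/kg
Osmolar gap = measured − calculated = 328 − 288.1 = 39.9 mOsm/kg

39.9 mOsm/kg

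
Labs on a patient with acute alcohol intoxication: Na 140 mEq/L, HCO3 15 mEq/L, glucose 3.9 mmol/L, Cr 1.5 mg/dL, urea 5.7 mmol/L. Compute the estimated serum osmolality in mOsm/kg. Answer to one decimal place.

Calculated osmolality = 2·Na + glucose + urea
= 2·140 + 3.9 + 5.7
= 280 + 3.90 + 5.70
= 289.6 mOsm/kg

289.6 mOsm/kg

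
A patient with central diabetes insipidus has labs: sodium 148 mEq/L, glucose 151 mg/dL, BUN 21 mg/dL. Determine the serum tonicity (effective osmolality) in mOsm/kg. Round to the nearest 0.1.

Effective osmolality excludes urea (freely permeant across cell membranes):
2·Na + glucose/18
= 2·148 + 151/18
= 296 + 8.39
= 304.39 mOsm/kg

304.4 mOsm/kg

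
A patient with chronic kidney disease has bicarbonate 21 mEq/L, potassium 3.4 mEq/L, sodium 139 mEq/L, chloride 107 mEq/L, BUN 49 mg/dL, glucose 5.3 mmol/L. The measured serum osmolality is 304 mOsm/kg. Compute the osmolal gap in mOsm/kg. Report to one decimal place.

Calculated osmolality = 2·Na + glucose + BUN/2.8
= 2·139 + 5.3 + 49/2.8
= 278 + 5.30 + 17.50
= 300.8 mOsm/kg ≈ 300.8 mOsm/kg
Osmolar gap = measured − calculated = 304 − 300.8 = 3.2 mOsm/kg

3.2 mOsm/kg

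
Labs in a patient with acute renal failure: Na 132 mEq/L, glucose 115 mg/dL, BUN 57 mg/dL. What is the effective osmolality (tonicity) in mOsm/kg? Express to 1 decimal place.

Effective osmolality excludes urea (freely permeant across cell membranes):
2·Na + glucose/18
= 2·132 + 115/18
= 264 + 6.39
= 270.39 mOsm/kg

270.4 mOsm/kg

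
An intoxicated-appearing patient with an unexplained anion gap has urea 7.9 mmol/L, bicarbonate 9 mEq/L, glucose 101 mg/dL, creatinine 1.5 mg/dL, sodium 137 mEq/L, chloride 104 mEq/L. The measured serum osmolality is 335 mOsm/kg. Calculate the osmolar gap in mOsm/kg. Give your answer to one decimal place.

47.5 mOsm/kg

Calculated osmolality = 2·Na + glucose/18 + urea
= 2·137 + 101/18 + 7.9
= 274 + 5.61 + 7.90
= 287.51 mOsm/kg ≈ 287.5 mOsm/kg
Osmolar gap = measured − calculated = 335 − 287.5 = 47.5 mOsm/kg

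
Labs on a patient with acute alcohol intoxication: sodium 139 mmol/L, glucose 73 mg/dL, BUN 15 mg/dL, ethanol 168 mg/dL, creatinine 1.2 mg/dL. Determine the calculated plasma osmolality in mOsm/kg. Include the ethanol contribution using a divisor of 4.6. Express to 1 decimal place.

Calculated osmolality = 2·Na + glucose/18 + BUN/2.8 + ethanol/4.6
= 2·139 + 73/18 + 15/2.8 + 168/4.6
= 278 + 4.06 + 5.36 + 36.52
= 323.94 mOsm/kg

323.9 mOsm/kg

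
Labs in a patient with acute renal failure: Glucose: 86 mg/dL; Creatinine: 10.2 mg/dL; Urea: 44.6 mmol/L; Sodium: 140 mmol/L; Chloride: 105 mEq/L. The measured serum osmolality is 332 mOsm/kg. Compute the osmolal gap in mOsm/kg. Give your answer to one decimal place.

Calculated osmolality = 2·Na + glucose/18 + urea
= 2·140 + 86/18 + 44.6
= 280 + 4.78 + 44.60
= 329.38 mOsm/kg ≈ 329.4 mOsm/kg
Osmolar gap = measured − calculated = 332 − 329.4 = 2.6 mOsm/kg

2.6 mOsm/kg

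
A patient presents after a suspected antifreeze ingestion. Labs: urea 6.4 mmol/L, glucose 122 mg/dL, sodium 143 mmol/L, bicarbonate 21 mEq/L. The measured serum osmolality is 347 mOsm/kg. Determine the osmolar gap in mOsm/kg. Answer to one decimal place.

Calculated osmolality = 2·Na + glucose/18 + urea
= 2·143 + 122/18 + 6.4
= 286 + 6.78 + 6.40
= 299.18 mOsm/kg ≈ 299.2 mOsm/kg
Osmolar gap = measured − calculated = 347 − 299.2 = 47.8 mOsm/kg

47.8 mOsm/kg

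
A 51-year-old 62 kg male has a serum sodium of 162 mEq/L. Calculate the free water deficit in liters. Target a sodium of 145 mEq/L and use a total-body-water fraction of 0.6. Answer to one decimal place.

4.4 L

TBW = 0.6 · 62 = 37.2 L
Free water deficit = TBW · (Na/145 − 1)
= 37.2 · (162/145 − 1)
= 37.2 · 0.1172
= 4.36 L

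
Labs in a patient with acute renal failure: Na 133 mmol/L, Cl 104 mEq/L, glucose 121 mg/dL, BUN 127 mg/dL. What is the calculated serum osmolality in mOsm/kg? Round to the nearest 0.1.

318.1 mOsm/kg

Calculated osmolality = 2·Na + glucose/18 + BUN/2.8
= 2·133 + 121/18 + 127/2.8
= 266 + 6.72 + 45.36
= 318.08 mOsm/kg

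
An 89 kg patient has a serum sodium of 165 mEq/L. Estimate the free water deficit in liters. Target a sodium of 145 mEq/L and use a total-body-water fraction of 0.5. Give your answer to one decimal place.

TBW = 0.5 · 89 = 44.5 L
Free water deficit = TBW · (Na/145 − 1)
= 44.5 · (165/145 − 1)
= 44.5 · 0.1379
= 6.14 L

6.1 L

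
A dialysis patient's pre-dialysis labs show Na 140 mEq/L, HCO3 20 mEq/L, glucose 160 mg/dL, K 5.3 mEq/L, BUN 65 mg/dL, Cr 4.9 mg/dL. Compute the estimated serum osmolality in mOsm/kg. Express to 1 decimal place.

312.1 mOsm/kg

Calculated osmolality = 2·Na + glucose/18 + BUN/2.8
= 2·140 + 160/18 + 65/2.8
= 280 + 8.89 + 23.21
= 312.1 mOsm/kg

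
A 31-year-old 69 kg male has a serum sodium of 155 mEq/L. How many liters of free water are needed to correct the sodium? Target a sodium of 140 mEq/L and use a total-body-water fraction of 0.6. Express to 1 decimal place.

4.4 L

TBW = 0.6 · 69 = 41.4 L
Free water deficit = TBW · (Na/140 − 1)
= 41.4 · (155/140 − 1)
= 41.4 · 0.1071
= 4.43 L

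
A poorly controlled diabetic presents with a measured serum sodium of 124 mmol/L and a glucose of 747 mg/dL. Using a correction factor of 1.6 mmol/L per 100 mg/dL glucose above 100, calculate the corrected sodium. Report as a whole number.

134 mmol/L

Corrected Na = measured Na + 1.6 · (glucose − 100)/100
= 124 + 1.6 · (747 − 100)/100
= 124 + 10.4
= 134.4 mmol/L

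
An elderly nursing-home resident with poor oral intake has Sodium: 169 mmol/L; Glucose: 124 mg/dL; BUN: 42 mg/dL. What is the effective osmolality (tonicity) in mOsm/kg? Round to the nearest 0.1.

344.9 mOsm/kg

Effective osmolality excludes urea (freely permeant across cell membranes):
2·Na + glucose/18
= 2·169 + 124/18
= 338 + 6.89
= 344.89 mOsm/kg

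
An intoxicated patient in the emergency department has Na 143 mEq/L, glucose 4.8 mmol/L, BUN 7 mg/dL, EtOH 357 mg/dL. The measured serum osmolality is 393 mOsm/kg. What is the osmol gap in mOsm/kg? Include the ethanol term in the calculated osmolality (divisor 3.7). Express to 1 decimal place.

3.2 mOsm/kg

Calculated osmolality = 2·Na + glucose + BUN/2.8 + ethanol/3.7
= 2·143 + 4.8 + 7/2.8 + 357/3.7
= 286 + 4.80 + 2.50 + 96.49
= 389.79 mOsm/kg ≈ 389.8 mOsm/kg
Osmolar gap = measured − calculated = 393 − 389.8 = 3.2 mOsm/kg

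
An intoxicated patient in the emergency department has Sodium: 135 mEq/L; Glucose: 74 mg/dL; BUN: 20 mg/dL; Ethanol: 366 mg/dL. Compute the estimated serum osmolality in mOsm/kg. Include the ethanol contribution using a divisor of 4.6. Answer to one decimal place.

Calculated osmolality = 2·Na + glucose/18 + BUN/2.8 + ethanol/4.6
= 2·135 + 74/18 + 20/2.8 + 366/4.6
= 270 + 4.11 + 7.14 + 79.57
= 360.82 mOsm/kg

360.8 mOsm/kg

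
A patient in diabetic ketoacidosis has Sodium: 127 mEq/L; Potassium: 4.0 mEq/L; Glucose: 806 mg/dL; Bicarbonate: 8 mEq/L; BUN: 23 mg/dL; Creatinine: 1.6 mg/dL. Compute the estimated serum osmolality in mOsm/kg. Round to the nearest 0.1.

307.0 mOsm/kg

Calculated osmolality = 2·Na + glucose/18 + BUN/2.8
= 2·127 + 806/18 + 23/2.8
= 254 + 44.78 + 8.21
= 306.99 mOsm/kg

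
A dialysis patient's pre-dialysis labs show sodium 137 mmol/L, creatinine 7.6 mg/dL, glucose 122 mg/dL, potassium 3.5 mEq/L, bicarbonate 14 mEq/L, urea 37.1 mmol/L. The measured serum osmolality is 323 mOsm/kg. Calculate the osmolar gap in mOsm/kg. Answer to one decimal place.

Calculated osmolality = 2·Na + glucose/18 + urea
= 2·137 + 122/18 + 37.1
= 274 + 6.78 + 37.10
= 317.88 mOsm/kg ≈ 317.9 mOsm/kg
Osmolar gap = measured − calculated = 323 − 317.9 = 5.1 mOsm/kg

5.1 mOsm/kg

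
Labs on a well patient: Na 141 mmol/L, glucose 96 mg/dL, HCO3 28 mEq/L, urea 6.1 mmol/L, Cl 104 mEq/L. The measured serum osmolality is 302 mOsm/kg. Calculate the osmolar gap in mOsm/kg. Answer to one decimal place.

8.6 mOsm/kg

Calculated osmolality = 2·Na + glucose/18 + urea
= 2·141 + 96/18 + 6.1
= 282 + 5.33 + 6.10
= 293.43 mOsm/kg ≈ 293.4 mOsm/kg
Osmolar gap = measured − calculated = 302 − 293.4 = 8.6 mOsm/kg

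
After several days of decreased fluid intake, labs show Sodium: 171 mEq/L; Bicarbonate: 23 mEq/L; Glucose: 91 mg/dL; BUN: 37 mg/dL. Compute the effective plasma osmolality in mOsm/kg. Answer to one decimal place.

Effective osmolality excludes urea (freely permeant across cell membranes):
2·Na + glucose/18
= 2·171 + 91/18
= 342 + 5.06
= 347.06 mOsm/kg

347.1 mOsm/kg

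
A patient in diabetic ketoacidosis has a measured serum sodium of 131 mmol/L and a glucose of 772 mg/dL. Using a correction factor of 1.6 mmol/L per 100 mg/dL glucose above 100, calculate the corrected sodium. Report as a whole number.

142 mmol/L

Corrected Na = measured Na + 1.6 · (glucose − 100)/100
= 131 + 1.6 · (772 − 100)/100
= 131 + 10.8
= 141.8 mmol/L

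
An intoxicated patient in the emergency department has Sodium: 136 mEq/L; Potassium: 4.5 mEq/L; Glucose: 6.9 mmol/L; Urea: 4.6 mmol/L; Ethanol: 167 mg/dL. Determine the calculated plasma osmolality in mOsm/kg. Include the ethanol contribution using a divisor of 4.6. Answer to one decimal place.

319.8 mOsm/kg

Calculated osmolality = 2·Na + glucose + urea + ethanol/4.6
= 2·136 + 6.9 + 4.6 + 167/4.6
= 272 + 6.90 + 4.60 + 36.30
= 319.8 mOsm/kg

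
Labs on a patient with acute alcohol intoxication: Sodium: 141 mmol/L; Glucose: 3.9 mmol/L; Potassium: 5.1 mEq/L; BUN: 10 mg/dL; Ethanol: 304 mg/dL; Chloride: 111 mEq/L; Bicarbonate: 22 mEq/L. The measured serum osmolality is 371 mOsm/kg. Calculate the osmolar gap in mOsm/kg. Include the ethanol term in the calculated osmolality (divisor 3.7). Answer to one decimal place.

-0.6 mOsm/kg

Calculated osmolality = 2·Na + glucose + BUN/2.8 + ethanol/3.7
= 2·141 + 3.9 + 10/2.8 + 304/3.7
= 282 + 3.90 + 3.57 + 82.16
= 371.63 mOsm/kg ≈ 371.6 mOsm/kg
Osmolar gap = measured − calculated = 371 − 371.6 = -0.6 mOsm/kg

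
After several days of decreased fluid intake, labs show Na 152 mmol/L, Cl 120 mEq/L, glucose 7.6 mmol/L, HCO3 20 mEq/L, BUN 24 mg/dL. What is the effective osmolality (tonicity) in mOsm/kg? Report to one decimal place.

311.6 mOsm/kg

Effective osmolality excludes urea (freely permeant across cell membranes):
2·Na + glucose
= 2·152 + 7.6
= 304 + 7.6
= 311.6 mOsm/kg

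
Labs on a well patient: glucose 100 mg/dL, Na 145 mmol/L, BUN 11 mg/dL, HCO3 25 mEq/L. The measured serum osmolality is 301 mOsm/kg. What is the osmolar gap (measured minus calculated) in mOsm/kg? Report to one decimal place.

1.5 mOsm/kg

Calculated osmolality = 2·Na + glucose/18 + BUN/2.8
= 2·145 + 100/18 + 11/2.8
= 290 + 5.56 + 3.93
= 299.49 mOsm/kg ≈ 299.5 mOsm/kg
Osmolar gap = measured − calculated = 301 − 299.5 = 1.5 mOsm/kg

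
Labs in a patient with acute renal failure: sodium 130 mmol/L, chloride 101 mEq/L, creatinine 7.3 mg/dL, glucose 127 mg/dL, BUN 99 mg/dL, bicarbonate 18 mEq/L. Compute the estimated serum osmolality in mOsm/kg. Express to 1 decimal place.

Calculated osmolality = 2·Na + glucose/18 + BUN/2.8
= 2·130 + 127/18 + 99/2.8
= 260 + 7.06 + 35.36
= 302.42 mOsm/kg

302.4 mOsm/kg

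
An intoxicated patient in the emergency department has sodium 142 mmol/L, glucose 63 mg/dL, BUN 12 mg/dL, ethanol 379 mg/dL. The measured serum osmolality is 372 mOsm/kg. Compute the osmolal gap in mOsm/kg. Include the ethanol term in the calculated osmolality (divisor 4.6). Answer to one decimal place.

-2.2 mOsm/kg

Calculated osmolality = 2·Na + glucose/18 + BUN/2.8 + ethanol/4.6
= 2·142 + 63/18 + 12/2.8 + 379/4.6
= 284 + 3.50 + 4.29 + 82.39
= 374.18 mOsm/kg ≈ 374.2 mOsm/kg
Osmolar gap = measured − calculated = 372 − 374.2 = -2.2 mOsm/kg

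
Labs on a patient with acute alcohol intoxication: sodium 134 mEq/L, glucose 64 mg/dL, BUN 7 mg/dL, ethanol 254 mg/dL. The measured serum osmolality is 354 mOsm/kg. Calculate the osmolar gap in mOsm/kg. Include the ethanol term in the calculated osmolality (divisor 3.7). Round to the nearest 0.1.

Calculated osmolality = 2·Na + glucose/18 + BUN/2.8 + ethanol/3.7
= 2·134 + 64/18 + 7/2.8 + 254/3.7
= 268 + 3.56 + 2.50 + 68.65
= 342.71 mOsm/kg ≈ 342.7 mOsm/kg
Osmolar gap = measured − calculated = 354 − 342.7 = 11.3 mOsm/kg

11.3 mOsm/kg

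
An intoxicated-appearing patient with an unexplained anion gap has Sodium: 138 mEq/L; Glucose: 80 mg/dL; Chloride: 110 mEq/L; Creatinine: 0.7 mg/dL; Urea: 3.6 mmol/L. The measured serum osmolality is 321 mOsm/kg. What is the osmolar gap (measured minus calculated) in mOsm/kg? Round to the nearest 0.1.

37.0 mOsm/kg

Calculated osmolality = 2·Na + glucose/18 + urea
= 2·138 + 80/18 + 3.6
= 276 + 4.44 + 3.60
= 284.04 mOsm/kg ≈ 284.0 mOsm/kg
Osmolar gap = measured − calculated = 321 − 284.0 = 37.0 mOsm/kg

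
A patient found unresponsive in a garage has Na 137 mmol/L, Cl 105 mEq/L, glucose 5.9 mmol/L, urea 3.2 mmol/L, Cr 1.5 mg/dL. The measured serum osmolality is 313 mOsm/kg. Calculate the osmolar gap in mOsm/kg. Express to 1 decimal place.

29.9 mOsm/kg

Calculated osmolality = 2·Na + glucose + urea
= 2·137 + 5.9 + 3.2
= 274 + 5.90 + 3.20
= 283.1 mOsm/kg ≈ 283.1 mOsm/kg
Osmolar gap = measured − calculated = 313 − 283.1 = 29.9 mOsm/kg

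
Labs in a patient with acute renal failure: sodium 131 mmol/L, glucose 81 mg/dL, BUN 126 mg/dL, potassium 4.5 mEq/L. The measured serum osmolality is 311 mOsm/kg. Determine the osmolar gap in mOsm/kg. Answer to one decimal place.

-0.5 mOsm/kg

Calculated osmolality = 2·Na + glucose/18 + BUN/2.8
= 2·131 + 81/18 + 126/2.8
= 262 + 4.50 + 45
= 311.5 mOsm/kg ≈ 311.5 mOsm/kg
Osmolar gap = measured − calculated = 311 − 311.5 = -0.5 mOsm/kg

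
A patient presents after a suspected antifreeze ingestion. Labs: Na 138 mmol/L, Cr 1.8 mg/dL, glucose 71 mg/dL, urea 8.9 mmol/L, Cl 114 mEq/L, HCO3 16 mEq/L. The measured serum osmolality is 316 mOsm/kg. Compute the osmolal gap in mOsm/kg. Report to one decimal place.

Calculated osmolality = 2·Na + glucose/18 + urea
= 2·138 + 71/18 + 8.9
= 276 + 3.94 + 8.90
= 288.84 mOsm/kg ≈ 288.8 mOsm/kg
Osmolar gap = measured − calculated = 316 − 288.8 = 27.2 mOsm/kg

27.2 mOsm/kg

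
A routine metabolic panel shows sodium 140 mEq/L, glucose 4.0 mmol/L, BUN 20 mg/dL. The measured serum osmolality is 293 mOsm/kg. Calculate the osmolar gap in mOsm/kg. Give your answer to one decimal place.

1.9 mOsm/kg

Calculated osmolality = 2·Na + glucose + BUN/2.8
= 2·140 + 4 + 20/2.8
= 280 + 4 + 7.14
= 291.14 mOsm/kg ≈ 291.1 mOsm/kg
Osmolar gap = measured − calculated = 293 − 291.1 = 1.9 mOsm/kg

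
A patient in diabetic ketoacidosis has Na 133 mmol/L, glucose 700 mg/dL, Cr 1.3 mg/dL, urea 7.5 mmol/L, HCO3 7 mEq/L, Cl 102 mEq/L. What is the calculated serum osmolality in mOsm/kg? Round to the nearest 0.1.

312.4 mOsm/kg

Calculated osmolality = 2·Na + glucose/18 + urea
= 2·133 + 700/18 + 7.5
= 266 + 38.89 + 7.50
= 312.39 mOsm/kg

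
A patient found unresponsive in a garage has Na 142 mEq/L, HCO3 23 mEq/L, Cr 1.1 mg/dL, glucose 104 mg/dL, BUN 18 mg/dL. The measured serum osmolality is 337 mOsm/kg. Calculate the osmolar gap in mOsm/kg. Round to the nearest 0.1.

Calculated osmolality = 2·Na + glucose/18 + BUN/2.8
= 2·142 + 104/18 + 18/2.8
= 284 + 5.78 + 6.43
= 296.21 mOsm/kg ≈ 296.2 mOsm/kg
Osmolar gap = measured − calculated = 337 − 296.2 = 40.8 mOsm/kg

40.8 mOsm/kg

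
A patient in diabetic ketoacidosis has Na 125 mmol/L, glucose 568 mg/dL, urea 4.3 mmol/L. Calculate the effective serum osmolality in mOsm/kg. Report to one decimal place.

281.6 mOsm/kg

Effective osmolality excludes urea (freely permeant across cell membranes):
2·Na + glucose/18
= 2·125 + 568/18
= 250 + 31.56
= 281.56 mOsm/kg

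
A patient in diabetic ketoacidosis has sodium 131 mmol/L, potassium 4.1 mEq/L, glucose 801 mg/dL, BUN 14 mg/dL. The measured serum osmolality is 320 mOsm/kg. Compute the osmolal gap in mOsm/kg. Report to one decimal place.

8.5 mOsm/kg

Calculated osmolality = 2·Na + glucose/18 + BUN/2.8
= 2·131 + 801/18 + 14/2.8
= 262 + 44.50 + 5
= 311.5 mOsm/kg ≈ 311.5 mOsm/kg
Osmolar gap = measured − calculated = 320 − 311.5 = 8.5 mOsm/kg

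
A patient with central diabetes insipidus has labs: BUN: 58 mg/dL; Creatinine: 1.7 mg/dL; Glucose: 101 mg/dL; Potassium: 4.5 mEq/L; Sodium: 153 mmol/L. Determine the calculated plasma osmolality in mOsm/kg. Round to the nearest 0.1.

332.3 mOsm/kg

Calculated osmolality = 2·Na + glucose/18 + BUN/2.8
= 2·153 + 101/18 + 58/2.8
= 306 + 5.61 + 20.71
= 332.32 mOsm/kg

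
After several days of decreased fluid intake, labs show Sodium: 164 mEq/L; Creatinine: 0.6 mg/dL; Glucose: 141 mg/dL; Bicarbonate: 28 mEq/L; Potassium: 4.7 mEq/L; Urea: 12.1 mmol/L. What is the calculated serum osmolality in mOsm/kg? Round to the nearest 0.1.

347.9 mOsm/kg

Calculated osmolality = 2·Na + glucose/18 + urea
= 2·164 + 141/18 + 12.1
= 328 + 7.83 + 12.10
= 347.93 mOsm/kg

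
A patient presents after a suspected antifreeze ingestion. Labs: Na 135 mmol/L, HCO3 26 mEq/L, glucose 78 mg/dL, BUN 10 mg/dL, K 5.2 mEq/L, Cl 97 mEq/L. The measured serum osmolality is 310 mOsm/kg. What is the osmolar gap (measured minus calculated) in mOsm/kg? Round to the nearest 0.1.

32.1 mOsm/kg

Calculated osmolality = 2·Na + glucose/18 + BUN/2.8
= 2·135 + 78/18 + 10/2.8
= 270 + 4.33 + 3.57
= 277.9 mOsm/kg ≈ 277.9 mOsm/kg
Osmolar gap = measured − calculated = 310 − 277.9 = 32.1 mOsm/kg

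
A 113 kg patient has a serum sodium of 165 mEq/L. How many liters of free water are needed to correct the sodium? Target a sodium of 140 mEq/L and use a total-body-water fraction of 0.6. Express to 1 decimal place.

TBW = 0.6 · 113 = 67.8 L
Free water deficit = TBW · (Na/140 − 1)
= 67.8 · (165/140 − 1)
= 67.8 · 0.1786
= 12.11 L

12.1 L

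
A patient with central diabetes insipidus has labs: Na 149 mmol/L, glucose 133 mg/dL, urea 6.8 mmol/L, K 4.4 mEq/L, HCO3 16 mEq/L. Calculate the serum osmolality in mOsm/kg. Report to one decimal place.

Calculated osmolality = 2·Na + glucose/18 + urea
= 2·149 + 133/18 + 6.8
= 298 + 7.39 + 6.80
= 312.19 mOsm/kg

312.2 mOsm/kg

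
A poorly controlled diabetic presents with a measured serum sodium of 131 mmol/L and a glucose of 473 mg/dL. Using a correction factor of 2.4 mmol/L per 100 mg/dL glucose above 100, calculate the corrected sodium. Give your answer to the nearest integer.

Corrected Na = measured Na + 2.4 · (glucose − 100)/100
= 131 + 2.4 · (473 − 100)/100
= 131 + 9
= 140 mmol/L

140 mmol/L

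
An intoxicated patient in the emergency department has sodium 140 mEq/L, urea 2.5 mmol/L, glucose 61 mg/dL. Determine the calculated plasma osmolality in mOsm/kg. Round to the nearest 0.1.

285.9 mOsm/kg

Calculated osmolality = 2·Na + glucose/18 + urea
= 2·140 + 61/18 + 2.5
= 280 + 3.39 + 2.50
= 285.89 mOsm/kg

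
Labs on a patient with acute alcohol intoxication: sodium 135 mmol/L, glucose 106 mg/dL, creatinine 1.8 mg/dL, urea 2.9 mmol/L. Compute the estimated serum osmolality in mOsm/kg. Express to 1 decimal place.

Calculated osmolality = 2·Na + glucose/18 + urea
= 2·135 + 106/18 + 2.9
= 270 + 5.89 + 2.90
= 278.79 mOsm/kg

278.8 mOsm/kg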